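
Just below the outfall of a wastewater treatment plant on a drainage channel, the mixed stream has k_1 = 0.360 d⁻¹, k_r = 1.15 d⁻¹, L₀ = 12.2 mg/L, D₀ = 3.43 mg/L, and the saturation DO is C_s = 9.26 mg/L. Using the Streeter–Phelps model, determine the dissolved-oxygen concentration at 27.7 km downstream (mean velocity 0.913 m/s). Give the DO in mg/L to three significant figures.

DO ≈ 5.78 mg/L

Travel time t = x/v = 27.7 km / (0.913 m/s) = 27700 m / 0.913 m/s = 30340 s = 0.3512 d.
k_1 L₀/(k_r−k_1) = 0.360×12.2/(1.15−0.360) = 4.392/0.7900 = 5.559 mg/L.
e^(−k_1 t) = e^(−0.360×0.3512) = 0.8812; e^(−k_r t) = e^(−1.15×0.3512) = 0.6678.
D = 5.559 × (0.8812 − 0.6678) + 3.43 × 0.6678 = 1.187 + 2.290 = 3.477 mg/L.
DO = C_s − D = 9.26 − 3.477 = 5.783 mg/L.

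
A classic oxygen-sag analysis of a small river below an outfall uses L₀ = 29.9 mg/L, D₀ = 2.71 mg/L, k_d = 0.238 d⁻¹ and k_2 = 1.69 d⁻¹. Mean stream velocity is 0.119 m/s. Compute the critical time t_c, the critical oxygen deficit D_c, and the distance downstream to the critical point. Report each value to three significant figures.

With k_2/k_d = 7.101 and 1 − D₀(k_2−k_d)/(k_d L₀) = 0.4470,
t_c = ln(7.101 × 0.4470) / (1.69 − 0.238) = ln(3.174) / 1.452 = 1.155/1.452 = 0.7955 d.
L(t_c) = L₀ e^(−k_d t_c) = 29.9 × 0.8275 = 24.74 mg/L, and at the critical point k_2 D_c = k_d L, so D_c = (0.238/1.69) × 24.74 = 3.484 mg/L.
x_c = v t_c = 0.119 m/s × 0.7955 d × 86400 s/d = 8179 m ≈ 8.18 km.

t_c ≈ 0.796 d; D_c ≈ 3.48 mg/L; x_c ≈ 8.18 km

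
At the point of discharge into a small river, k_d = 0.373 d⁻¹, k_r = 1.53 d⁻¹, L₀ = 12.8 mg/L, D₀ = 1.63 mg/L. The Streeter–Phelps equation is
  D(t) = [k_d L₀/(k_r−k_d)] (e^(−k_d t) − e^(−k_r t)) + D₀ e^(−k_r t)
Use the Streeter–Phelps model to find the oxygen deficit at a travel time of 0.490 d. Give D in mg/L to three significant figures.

D ≈ 2.26 mg/L

k_d L₀/(k_r−k_d) = 0.373×12.8/(1.53−0.373) = 4.774/1.157 = 4.127 mg/L.
e^(−k_d t) = e^(−0.373×0.4900) = 0.8330; e^(−k_r t) = e^(−1.53×0.4900) = 0.4725.
D = 4.127 × (0.8330 − 0.4725) + 1.63 × 0.4725 = 1.487 + 0.7702 = 2.258 mg/L.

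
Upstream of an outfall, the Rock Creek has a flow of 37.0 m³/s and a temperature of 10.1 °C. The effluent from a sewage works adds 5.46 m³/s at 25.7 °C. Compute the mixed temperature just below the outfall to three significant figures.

Flow-weighted mixing: C = (Q_r C_r + Q_w C_w)/(Q_r + Q_w)
= (37.0×10.1 + 5.46×25.7)/(37.0 + 5.46) = 514.0/42.46 = 12.11 °C.

12.1 °C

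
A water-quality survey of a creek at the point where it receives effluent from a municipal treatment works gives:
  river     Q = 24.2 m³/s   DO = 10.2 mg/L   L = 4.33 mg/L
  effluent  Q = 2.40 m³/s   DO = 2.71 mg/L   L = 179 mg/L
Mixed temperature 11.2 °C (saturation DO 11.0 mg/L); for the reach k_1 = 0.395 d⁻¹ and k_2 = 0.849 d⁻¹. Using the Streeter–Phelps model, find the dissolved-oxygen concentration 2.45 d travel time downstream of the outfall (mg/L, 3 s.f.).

Mixed DO = (24.2×10.2 + 2.40×2.71)/(24.2+2.40) = 253.3/26.60 = 9.524 mg/L.
Mixed L₀ = (24.2×4.33 + 2.40×179)/(26.60) = 534.4/26.60 = 20.09 mg/L.
Initial deficit D₀ = C_s − DO₀ = 11.0 − 9.524 = 1.476 mg/L.
D(2.45) = [0.395×20.09/(0.849−0.395)](e^(−0.395×2.45) − e^(−0.849×2.45)) + 1.476 e^(−0.849×2.45)
= 17.48 × (0.3799 − 0.1249) + 1.476 × 0.1249 = 4.642 mg/L.
DO = 11.0 − 4.642 = 6.358 mg/L.

DO ≈ 6.36 mg/L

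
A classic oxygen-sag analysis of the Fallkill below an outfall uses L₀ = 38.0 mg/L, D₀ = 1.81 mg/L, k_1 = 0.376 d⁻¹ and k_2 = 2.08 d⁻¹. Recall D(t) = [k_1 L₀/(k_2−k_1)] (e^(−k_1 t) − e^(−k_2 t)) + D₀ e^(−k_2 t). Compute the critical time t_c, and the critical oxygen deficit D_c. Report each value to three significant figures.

t_c ≈ 0.861 d; D_c ≈ 4.97 mg/L

t_c = [1/(k_2−k_1)] ln[(k_2/k_1)(1 − D₀(k_2−k_1)/(k_1 L₀))]
= [1/(2.08−0.376)] ln[(2.08/0.376)(1 − 1.81×1.704/(0.376×38.0))]
= (1/1.704) ln[5.532 × 0.7841] = 0.5869 × ln(4.338) = 0.5869 × 1.467 = 0.8611 d.
L(t_c) = L₀ e^(−k_1 t_c) = 38.0 × 0.7234 = 27.49 mg/L, and at the critical point k_2 D_c = k_1 L, so D_c = (0.376/2.08) × 27.49 = 4.969 mg/L.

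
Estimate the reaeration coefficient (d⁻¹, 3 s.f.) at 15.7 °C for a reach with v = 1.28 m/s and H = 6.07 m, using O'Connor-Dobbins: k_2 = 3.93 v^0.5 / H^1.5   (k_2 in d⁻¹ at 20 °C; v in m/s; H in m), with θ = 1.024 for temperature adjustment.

k_2(20) = 3.93 × 1.28^0.5 / 6.07^1.5 = 3.93 × 1.131 / 14.95 = 0.2973 d⁻¹.
k_2(15.7) = 0.2973 × 1.024^(15.7−20) = 0.2973 × 0.9030 = 0.2685 d⁻¹.

k_2 ≈ 0.268 d⁻¹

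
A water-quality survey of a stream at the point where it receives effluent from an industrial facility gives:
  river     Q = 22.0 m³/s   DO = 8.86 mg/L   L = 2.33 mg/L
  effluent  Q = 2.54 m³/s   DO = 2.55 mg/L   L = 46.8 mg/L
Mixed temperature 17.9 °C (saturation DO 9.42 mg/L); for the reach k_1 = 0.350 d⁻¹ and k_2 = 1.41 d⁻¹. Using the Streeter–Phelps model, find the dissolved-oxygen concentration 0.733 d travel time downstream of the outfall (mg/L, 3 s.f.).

Mixed DO = (22.0×8.86 + 2.54×2.55)/(22.0+2.54) = 201.4/24.54 = 8.207 mg/L.
Mixed L₀ = (22.0×2.33 + 2.54×46.8)/(24.54) = 170.1/24.54 = 6.933 mg/L.
Initial deficit D₀ = C_s − DO₀ = 9.42 − 8.207 = 1.213 mg/L.
D(0.733) = [0.350×6.933/(1.41−0.350)](e^(−0.350×0.733) − e^(−1.41×0.733)) + 1.213 e^(−1.41×0.733)
= 2.289 × (0.7737 − 0.3557) + 1.213 × 0.3557 = 1.388 mg/L.
DO = 9.42 − 1.388 = 8.032 mg/L.

DO ≈ 8.03 mg/L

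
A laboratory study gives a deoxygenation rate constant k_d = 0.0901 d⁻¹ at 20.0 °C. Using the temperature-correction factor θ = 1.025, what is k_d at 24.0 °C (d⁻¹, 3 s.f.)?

k_d ≈ 0.0995 d⁻¹

k_d(T₂) = k_d(T₁) · θ^(T₂−T₁) = 0.0901 × 1.025^(24.0−20.0)
= 0.0901 × 1.025^4.00 = 0.0901 × 1.104 = 0.09945 d⁻¹.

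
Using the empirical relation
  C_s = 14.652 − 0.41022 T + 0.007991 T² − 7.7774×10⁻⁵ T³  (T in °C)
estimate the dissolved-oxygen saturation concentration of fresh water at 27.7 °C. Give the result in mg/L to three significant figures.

C_s ≈ 7.77 mg/L

C_s = 14.652 − 0.41022×27.7 + 0.007991×27.7² − 7.7774×10⁻⁵×27.7³ = 7.767 mg/L.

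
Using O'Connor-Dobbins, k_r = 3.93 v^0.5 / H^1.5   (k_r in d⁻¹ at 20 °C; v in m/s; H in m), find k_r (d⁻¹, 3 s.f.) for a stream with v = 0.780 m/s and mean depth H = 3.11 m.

k_r ≈ 0.633 d⁻¹

k_r = 3.93 × 0.780^0.5 / 3.11^1.5 = 3.93 × 0.8832 / 5.485 = 0.6328 d⁻¹.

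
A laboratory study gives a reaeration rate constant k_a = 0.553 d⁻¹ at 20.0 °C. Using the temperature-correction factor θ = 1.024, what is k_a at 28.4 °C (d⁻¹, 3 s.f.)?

k_a(T₂) = k_a(T₁) · θ^(T₂−T₁) = 0.553 × 1.024^(28.4−20.0)
= 0.553 × 1.024^8.40 = 0.553 × 1.220 = 0.6749 d⁻¹.

k_a ≈ 0.675 d⁻¹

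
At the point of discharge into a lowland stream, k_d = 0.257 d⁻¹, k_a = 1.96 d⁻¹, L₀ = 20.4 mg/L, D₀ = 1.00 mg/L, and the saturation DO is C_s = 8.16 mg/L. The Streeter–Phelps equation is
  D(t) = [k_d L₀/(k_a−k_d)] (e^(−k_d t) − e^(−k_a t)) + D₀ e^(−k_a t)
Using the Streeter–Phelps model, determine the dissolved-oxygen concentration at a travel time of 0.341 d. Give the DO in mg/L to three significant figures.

k_d L₀/(k_a−k_d) = 0.257×20.4/(1.96−0.257) = 5.243/1.703 = 3.079 mg/L.
e^(−k_d t) = e^(−0.257×0.3410) = 0.9161; e^(−k_a t) = e^(−1.96×0.3410) = 0.5125.
D = 3.079 × (0.9161 − 0.5125) + 1.00 × 0.5125 = 1.242 + 0.5125 = 1.755 mg/L.
DO = C_s − D = 8.16 − 1.755 = 6.405 mg/L.

DO ≈ 6.41 mg/L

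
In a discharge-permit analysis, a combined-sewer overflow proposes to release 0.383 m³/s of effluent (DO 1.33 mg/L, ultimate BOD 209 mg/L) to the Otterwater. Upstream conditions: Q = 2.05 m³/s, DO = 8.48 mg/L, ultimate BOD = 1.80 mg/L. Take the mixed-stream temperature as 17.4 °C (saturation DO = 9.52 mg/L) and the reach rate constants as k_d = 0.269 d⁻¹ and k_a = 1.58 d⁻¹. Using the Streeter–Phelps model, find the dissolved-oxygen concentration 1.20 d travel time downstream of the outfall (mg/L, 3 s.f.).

Mixed DO = (2.05×8.48 + 0.383×1.33)/(2.05+0.383) = 17.89/2.433 = 7.354 mg/L.
Mixed L₀ = (2.05×1.80 + 0.383×209)/(2.433) = 83.74/2.433 = 34.42 mg/L.
Initial deficit D₀ = C_s − DO₀ = 9.52 − 7.354 = 2.166 mg/L.
D(1.20) = [0.269×34.42/(1.58−0.269)](e^(−0.269×1.20) − e^(−1.58×1.20)) + 2.166 e^(−1.58×1.20)
= 7.062 × (0.7241 − 0.1502) + 2.166 × 0.1502 = 4.378 mg/L.
DO = 9.52 − 4.378 = 5.142 mg/L.

DO ≈ 5.14 mg/L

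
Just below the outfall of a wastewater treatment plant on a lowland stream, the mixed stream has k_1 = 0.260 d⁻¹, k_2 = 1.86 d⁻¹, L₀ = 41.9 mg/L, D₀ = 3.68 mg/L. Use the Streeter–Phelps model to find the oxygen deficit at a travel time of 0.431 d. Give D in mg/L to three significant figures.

k_1 L₀/(k_2−k_1) = 0.260×41.9/(1.86−0.260) = 10.89/1.600 = 6.809 mg/L.
e^(−k_1 t) = e^(−0.260×0.4310) = 0.8940; e^(−k_2 t) = e^(−1.86×0.4310) = 0.4486.
D = 6.809 × (0.8940 − 0.4486) + 3.68 × 0.4486 = 3.033 + 1.651 = 4.683 mg/L.

D ≈ 4.68 mg/L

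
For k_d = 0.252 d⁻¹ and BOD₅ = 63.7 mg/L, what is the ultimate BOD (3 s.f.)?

BOD₅ = L₀(1 − e^(−5k_d)) ⇒ L₀ = BOD₅ / (1 − e^(−5×0.252))
= 63.7 / (1 − 0.2837) = 63.7 / 0.7163 = 88.92 mg/L.

L₀ ≈ 88.9 mg/L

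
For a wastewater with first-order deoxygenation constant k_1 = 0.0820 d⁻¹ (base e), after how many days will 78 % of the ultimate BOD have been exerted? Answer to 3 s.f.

t ≈ 18.5 d

y/L₀ = 1 − e^(−k_1 t) = 0.78 ⇒ e^(−k_1 t) = 0.220
t = −ln(0.220) / 0.0820 = 1.514 / 0.0820 = 18.46 d.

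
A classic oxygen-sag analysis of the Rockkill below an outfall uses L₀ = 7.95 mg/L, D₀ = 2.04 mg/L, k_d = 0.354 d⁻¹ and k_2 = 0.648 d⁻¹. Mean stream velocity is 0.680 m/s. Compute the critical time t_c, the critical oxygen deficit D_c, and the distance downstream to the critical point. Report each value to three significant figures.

t_c = [1/(k_2−k_d)] ln[(k_2/k_d)(1 − D₀(k_2−k_d)/(k_d L₀))]
= [1/(0.648−0.354)] ln[(0.648/0.354)(1 − 2.04×0.2940/(0.354×7.95))]
= (1/0.2940) ln[1.831 × 0.7869] = 3.401 × ln(1.440) = 3.401 × 0.3649 = 1.241 d.
D_c = (k_d/k_2) L₀ e^(−k_d t_c) = (0.354/0.648) × 7.95 × e^(−0.354×1.241) = 0.5463 × 7.95 × 0.6444 = 2.799 mg/L.
x_c = v t_c = 0.680 m/s × 1.241 d × 86400 s/d = 72930 m ≈ 72.9 km.

t_c ≈ 1.24 d; D_c ≈ 2.80 mg/L; x_c ≈ 72.9 km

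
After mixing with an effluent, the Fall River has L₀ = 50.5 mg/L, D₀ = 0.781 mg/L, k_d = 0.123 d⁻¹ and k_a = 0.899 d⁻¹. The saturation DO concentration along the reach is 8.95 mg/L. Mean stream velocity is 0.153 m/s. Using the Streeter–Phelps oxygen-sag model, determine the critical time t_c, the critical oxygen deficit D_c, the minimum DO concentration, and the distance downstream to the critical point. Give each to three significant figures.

t_c = [1/(k_a−k_d)] ln[(k_a/k_d)(1 − D₀(k_a−k_d)/(k_d L₀))]
= [1/(0.899−0.123)] ln[(0.899/0.123)(1 − 0.781×0.7760/(0.123×50.5))]
= (1/0.7760) ln[7.309 × 0.9024] = 1.289 × ln(6.596) = 1.289 × 1.886 = 2.431 d.
D_c = (k_d/k_a) L₀ e^(−k_d t_c) = (0.123/0.899) × 50.5 × e^(−0.123×2.431) = 0.1368 × 50.5 × 0.7416 = 5.124 mg/L.
Minimum DO = C_s − D_c = 8.95 − 5.124 = 3.826 mg/L.
x_c = v t_c = 0.153 m/s × 2.431 d × 86400 s/d = 32140 m ≈ 32.1 km.

t_c ≈ 2.43 d; D_c ≈ 5.12 mg/L; min DO ≈ 3.83 mg/L; x_c ≈ 32.1 km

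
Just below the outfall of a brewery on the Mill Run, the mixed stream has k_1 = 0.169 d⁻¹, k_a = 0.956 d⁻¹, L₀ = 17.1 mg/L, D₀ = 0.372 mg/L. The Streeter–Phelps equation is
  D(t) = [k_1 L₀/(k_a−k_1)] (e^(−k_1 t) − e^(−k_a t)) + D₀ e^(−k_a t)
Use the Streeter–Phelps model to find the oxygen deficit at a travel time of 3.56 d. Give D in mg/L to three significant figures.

D ≈ 1.90 mg/L

k_1 L₀/(k_a−k_1) = 0.169×17.1/(0.956−0.169) = 2.890/0.7870 = 3.672 mg/L.
e^(−k_1 t) = e^(−0.169×3.560) = 0.5479; e^(−k_a t) = e^(−0.956×3.560) = 0.03326.
D = 3.672 × (0.5479 − 0.03326) + 0.372 × 0.03326 = 1.890 + 0.01237 = 1.902 mg/L.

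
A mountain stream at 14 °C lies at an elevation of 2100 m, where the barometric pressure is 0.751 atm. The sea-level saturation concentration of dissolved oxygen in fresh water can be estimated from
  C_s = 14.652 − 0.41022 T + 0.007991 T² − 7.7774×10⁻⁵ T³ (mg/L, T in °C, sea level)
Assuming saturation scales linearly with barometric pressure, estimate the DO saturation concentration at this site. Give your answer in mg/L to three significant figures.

C_s ≈ 7.71 mg/L

At sea level: C_s = 14.652 − 0.41022×14 + 0.007991×14² − 7.7774×10⁻⁵×14³ = 10.26 mg/L.
Pressure correction: C_s' = 10.26 × 0.751 = 7.707 mg/L.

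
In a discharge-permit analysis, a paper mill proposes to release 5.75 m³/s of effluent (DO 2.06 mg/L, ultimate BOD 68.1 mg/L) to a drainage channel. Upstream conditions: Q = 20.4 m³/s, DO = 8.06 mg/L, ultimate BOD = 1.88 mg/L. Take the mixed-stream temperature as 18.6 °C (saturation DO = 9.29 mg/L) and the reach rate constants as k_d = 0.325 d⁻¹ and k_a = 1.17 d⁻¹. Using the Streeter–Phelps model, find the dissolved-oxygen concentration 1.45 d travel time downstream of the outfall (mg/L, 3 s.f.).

Mixed DO = (20.4×8.06 + 5.75×2.06)/(20.4+5.75) = 176.3/26.15 = 6.741 mg/L.
Mixed L₀ = (20.4×1.88 + 5.75×68.1)/(26.15) = 429.9/26.15 = 16.44 mg/L.
Initial deficit D₀ = C_s − DO₀ = 9.29 − 6.741 = 2.549 mg/L.
D(1.45) = [0.325×16.44/(1.17−0.325)](e^(−0.325×1.45) − e^(−1.17×1.45)) + 2.549 e^(−1.17×1.45)
= 6.323 × (0.6242 − 0.1833) + 2.549 × 0.1833 = 3.255 mg/L.
DO = 9.29 − 3.255 = 6.035 mg/L.

DO ≈ 6.03 mg/L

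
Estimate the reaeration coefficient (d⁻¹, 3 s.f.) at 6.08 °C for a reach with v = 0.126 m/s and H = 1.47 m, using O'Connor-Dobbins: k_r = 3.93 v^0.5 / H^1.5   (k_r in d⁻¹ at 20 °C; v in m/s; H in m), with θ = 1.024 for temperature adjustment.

k_r(20) = 3.93 × 0.126^0.5 / 1.47^1.5 = 3.93 × 0.3550 / 1.782 = 0.7827 d⁻¹.
k_r(6.08) = 0.7827 × 1.024^(6.08−20) = 0.7827 × 0.7188 = 0.5626 d⁻¹.

k_r ≈ 0.563 d⁻¹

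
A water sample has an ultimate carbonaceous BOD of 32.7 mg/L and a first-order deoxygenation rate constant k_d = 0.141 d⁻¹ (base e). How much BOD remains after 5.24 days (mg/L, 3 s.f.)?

L_t = L₀ e^(−k_d t) = 32.7 × e^(−0.141×5.24) = 32.7 × 0.4777 = 15.62 mg/L.

L ≈ 15.6 mg/L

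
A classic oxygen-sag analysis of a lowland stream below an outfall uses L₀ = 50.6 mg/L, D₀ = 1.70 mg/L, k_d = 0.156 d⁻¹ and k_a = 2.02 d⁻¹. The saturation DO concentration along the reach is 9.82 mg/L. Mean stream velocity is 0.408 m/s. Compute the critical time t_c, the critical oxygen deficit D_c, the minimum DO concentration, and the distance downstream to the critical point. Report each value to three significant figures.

t_c ≈ 1.10 d; D_c ≈ 3.29 mg/L; min DO ≈ 6.53 mg/L; x_c ≈ 38.7 km

t_c = [1/(k_a−k_d)] ln[(k_a/k_d)(1 − D₀(k_a−k_d)/(k_d L₀))]
= [1/(2.02−0.156)] ln[(2.02/0.156)(1 − 1.70×1.864/(0.156×50.6))]
= (1/1.864) ln[12.95 × 0.5986] = 0.5365 × ln(7.751) = 0.5365 × 2.048 = 1.099 d.
D_c = (k_d/k_a) L₀ e^(−k_d t_c) = (0.156/2.02) × 50.6 × e^(−0.156×1.099) = 0.07723 × 50.6 × 0.8425 = 3.292 mg/L.
Minimum DO = C_s − D_c = 9.82 − 3.292 = 6.528 mg/L.
x_c = v t_c = 0.408 m/s × 1.099 d × 86400 s/d = 38730 m ≈ 38.7 km.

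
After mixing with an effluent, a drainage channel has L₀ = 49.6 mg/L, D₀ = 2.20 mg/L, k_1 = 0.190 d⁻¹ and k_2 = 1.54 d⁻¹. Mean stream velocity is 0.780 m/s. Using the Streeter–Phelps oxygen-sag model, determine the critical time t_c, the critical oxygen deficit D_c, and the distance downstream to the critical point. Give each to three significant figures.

t_c ≈ 1.27 d; D_c ≈ 4.81 mg/L; x_c ≈ 85.6 km

At the critical point dD/dt = 0, so k_1 L₀ e^(−k_1 t) = k_2 D. Substituting D(t) from the Streeter–Phelps equation and solving for t gives
t_c = ln[(k_2/k_1)(1 − D₀(k_2−k_1)/(k_1 L₀))] / (k_2−k_1).
Here k_2−k_1 = 1.350 d⁻¹ and 1 − D₀(k_2−k_1)/(k_1 L₀) = 1 − 2.20×1.350/(0.190×49.6) = 0.6848, so
t_c = ln(8.105 × 0.6848) / 1.350 = 1.714 / 1.350 = 1.270 d.
L(t_c) = L₀ e^(−k_1 t_c) = 49.6 × 0.7857 = 38.97 mg/L, and at the critical point k_2 D_c = k_1 L, so D_c = (0.190/1.54) × 38.97 = 4.808 mg/L.
x_c = v t_c = 0.780 m/s × 1.270 d × 86400 s/d = 85560 m ≈ 85.6 km.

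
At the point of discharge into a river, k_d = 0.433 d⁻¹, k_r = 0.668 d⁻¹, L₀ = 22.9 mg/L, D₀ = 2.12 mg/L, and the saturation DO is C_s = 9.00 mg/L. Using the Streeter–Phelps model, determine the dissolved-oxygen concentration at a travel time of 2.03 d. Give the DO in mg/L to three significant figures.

DO ≈ 1.81 mg/L

k_d L₀/(k_r−k_d) = 0.433×22.9/(0.668−0.433) = 9.916/0.2350 = 42.19 mg/L.
e^(−k_d t) = e^(−0.433×2.030) = 0.4152; e^(−k_r t) = e^(−0.668×2.030) = 0.2577.
D = 42.19 × (0.4152 − 0.2577) + 2.12 × 0.2577 = 6.647 + 0.5463 = 7.193 mg/L.
DO = C_s − D = 9.00 − 7.193 = 1.807 mg/L.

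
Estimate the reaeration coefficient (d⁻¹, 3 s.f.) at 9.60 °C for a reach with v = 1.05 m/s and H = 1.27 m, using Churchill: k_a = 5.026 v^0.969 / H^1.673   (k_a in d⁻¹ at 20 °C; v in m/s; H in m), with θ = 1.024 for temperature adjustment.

k_a ≈ 2.76 d⁻¹

k_a(20) = 5.026 × 1.05^0.969 / 1.27^1.673 = 5.026 × 1.048 / 1.492 = 3.533 d⁻¹.
k_a(9.60) = 3.533 × 1.024^(9.60−20) = 3.533 × 0.7814 = 2.760 d⁻¹.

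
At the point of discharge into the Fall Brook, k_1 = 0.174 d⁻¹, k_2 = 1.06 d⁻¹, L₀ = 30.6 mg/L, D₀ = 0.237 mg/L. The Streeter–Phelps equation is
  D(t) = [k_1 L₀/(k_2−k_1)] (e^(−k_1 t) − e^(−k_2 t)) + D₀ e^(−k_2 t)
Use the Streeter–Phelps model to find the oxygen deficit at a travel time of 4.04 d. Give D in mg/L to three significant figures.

D ≈ 2.90 mg/L

k_1 L₀/(k_2−k_1) = 0.174×30.6/(1.06−0.174) = 5.324/0.8860 = 6.009 mg/L.
e^(−k_1 t) = e^(−0.174×4.040) = 0.4951; e^(−k_2 t) = e^(−1.06×4.040) = 0.01381.
D = 6.009 × (0.4951 − 0.01381) + 0.237 × 0.01381 = 2.892 + 0.003273 = 2.896 mg/L.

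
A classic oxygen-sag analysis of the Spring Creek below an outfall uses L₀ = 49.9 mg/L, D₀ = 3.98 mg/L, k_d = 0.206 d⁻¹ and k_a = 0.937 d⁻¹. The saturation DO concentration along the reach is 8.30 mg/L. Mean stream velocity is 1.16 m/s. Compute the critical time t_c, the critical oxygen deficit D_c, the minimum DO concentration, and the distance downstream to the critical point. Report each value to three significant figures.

t_c ≈ 1.62 d; D_c ≈ 7.86 mg/L; min DO ≈ 0.438 mg/L; x_c ≈ 162 km

At the critical point dD/dt = 0, so k_d L₀ e^(−k_d t) = k_a D. Substituting D(t) from the Streeter–Phelps equation and solving for t gives
t_c = ln[(k_a/k_d)(1 − D₀(k_a−k_d)/(k_d L₀))] / (k_a−k_d).
Here k_a−k_d = 0.7310 d⁻¹ and 1 − D₀(k_a−k_d)/(k_d L₀) = 1 − 3.98×0.7310/(0.206×49.9) = 0.7170, so
t_c = ln(4.549 × 0.7170) / 0.7310 = 1.182 / 0.7310 = 1.617 d.
L(t_c) = L₀ e^(−k_d t_c) = 49.9 × 0.7167 = 35.76 mg/L, and at the critical point k_a D_c = k_d L, so D_c = (0.206/0.937) × 35.76 = 7.862 mg/L.
Minimum DO = C_s − D_c = 8.30 − 7.862 = 0.4376 mg/L.
x_c = v t_c = 1.16 m/s × 1.617 d × 86400 s/d = 162100 m ≈ 162 km.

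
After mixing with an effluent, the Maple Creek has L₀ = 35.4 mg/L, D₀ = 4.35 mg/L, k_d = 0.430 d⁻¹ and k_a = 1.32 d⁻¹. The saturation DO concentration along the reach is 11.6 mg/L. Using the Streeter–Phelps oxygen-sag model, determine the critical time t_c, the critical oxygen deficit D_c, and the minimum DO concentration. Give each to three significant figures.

t_c = [1/(k_a−k_d)] ln[(k_a/k_d)(1 − D₀(k_a−k_d)/(k_d L₀))]
= [1/(1.32−0.430)] ln[(1.32/0.430)(1 − 4.35×0.8900/(0.430×35.4))]
= (1/0.8900) ln[3.070 × 0.7457] = 1.124 × ln(2.289) = 1.124 × 0.8281 = 0.9305 d.
L(t_c) = L₀ e^(−k_d t_c) = 35.4 × 0.6703 = 23.73 mg/L, and at the critical point k_a D_c = k_d L, so D_c = (0.430/1.32) × 23.73 = 7.729 mg/L.
Minimum DO = C_s − D_c = 11.6 − 7.729 = 3.871 mg/L.

t_c ≈ 0.930 d; D_c ≈ 7.73 mg/L; min DO ≈ 3.87 mg/L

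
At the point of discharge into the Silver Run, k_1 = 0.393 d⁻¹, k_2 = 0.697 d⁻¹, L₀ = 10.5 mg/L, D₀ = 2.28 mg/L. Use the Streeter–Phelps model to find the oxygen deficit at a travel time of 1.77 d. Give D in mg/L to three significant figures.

k_1 L₀/(k_2−k_1) = 0.393×10.5/(0.697−0.393) = 4.127/0.3040 = 13.57 mg/L.
e^(−k_1 t) = e^(−0.393×1.770) = 0.4988; e^(−k_2 t) = e^(−0.697×1.770) = 0.2912.
D = 13.57 × (0.4988 − 0.2912) + 2.28 × 0.2912 = 2.817 + 0.6640 = 3.481 mg/L.

D ≈ 3.48 mg/L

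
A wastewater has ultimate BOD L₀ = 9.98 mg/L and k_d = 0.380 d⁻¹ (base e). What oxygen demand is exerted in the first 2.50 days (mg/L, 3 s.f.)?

y_t = L₀(1 − e^(−k_d t)) = 9.98 × (1 − e^(−0.380×2.50))
= 9.98 × (1 − 0.3867) = 9.98 × 0.6133 = 6.120 mg/L.

y ≈ 6.12 mg/L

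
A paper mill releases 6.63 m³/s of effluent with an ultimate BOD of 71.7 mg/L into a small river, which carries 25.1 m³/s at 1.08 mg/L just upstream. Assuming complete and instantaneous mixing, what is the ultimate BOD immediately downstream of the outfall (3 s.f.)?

Flow-weighted mixing: C = (Q_r C_r + Q_w C_w)/(Q_r + Q_w)
= (25.1×1.08 + 6.63×71.7)/(25.1 + 6.63) = 502.5/31.73 = 15.84 mg/L.

15.8 mg/L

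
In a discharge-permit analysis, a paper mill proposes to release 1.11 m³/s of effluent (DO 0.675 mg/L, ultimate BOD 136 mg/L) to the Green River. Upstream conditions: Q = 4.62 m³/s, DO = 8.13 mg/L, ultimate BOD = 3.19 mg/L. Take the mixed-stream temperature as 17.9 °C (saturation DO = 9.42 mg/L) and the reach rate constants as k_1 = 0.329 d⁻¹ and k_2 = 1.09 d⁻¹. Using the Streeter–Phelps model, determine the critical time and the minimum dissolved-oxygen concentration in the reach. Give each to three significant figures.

Mixed DO = (4.62×8.13 + 1.11×0.675)/(4.62+1.11) = 38.31/5.730 = 6.686 mg/L.
Mixed L₀ = (4.62×3.19 + 1.11×136)/(5.730) = 165.7/5.730 = 28.92 mg/L.
Initial deficit D₀ = C_s − DO₀ = 9.42 − 6.686 = 2.734 mg/L.
t_c = (1/0.7610) ln[(1.09/0.329)(1 − 2.734×0.7610/(0.329×28.92))] = 1.314 × ln(2.588) = 1.250 d.
D_c = (0.329/1.09) × 28.92 × e^(−0.329×1.250) = 0.3018 × 28.92 × 0.6629 = 5.786 mg/L.
Minimum DO = 9.42 − 5.786 = 3.634 mg/L.

t_c ≈ 1.25 d; minimum DO ≈ 3.63 mg/L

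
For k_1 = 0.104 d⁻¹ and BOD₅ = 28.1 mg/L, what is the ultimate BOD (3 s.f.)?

BOD₅ = L₀(1 − e^(−5k_1)) ⇒ L₀ = BOD₅ / (1 − e^(−5×0.104))
= 28.1 / (1 − 0.5945) = 28.1 / 0.4055 = 69.30 mg/L.

L₀ ≈ 69.3 mg/L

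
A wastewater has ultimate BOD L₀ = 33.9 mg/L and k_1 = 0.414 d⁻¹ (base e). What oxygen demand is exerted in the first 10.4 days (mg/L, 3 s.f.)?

y_t = L₀(1 − e^(−k_1 t)) = 33.9 × (1 − e^(−0.414×10.4))
= 33.9 × (1 − 0.01349) = 33.9 × 0.9865 = 33.44 mg/L.

y ≈ 33.4 mg/L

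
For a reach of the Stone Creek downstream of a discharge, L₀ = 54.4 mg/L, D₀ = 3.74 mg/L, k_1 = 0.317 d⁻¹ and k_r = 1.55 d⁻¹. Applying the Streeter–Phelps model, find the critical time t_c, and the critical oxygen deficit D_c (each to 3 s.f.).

t_c ≈ 1.03 d; D_c ≈ 8.01 mg/L

With k_r/k_1 = 4.890 and 1 − D₀(k_r−k_1)/(k_1 L₀) = 0.7326,
t_c = ln(4.890 × 0.7326) / (1.55 − 0.317) = ln(3.582) / 1.233 = 1.276/1.233 = 1.035 d.
D_c = (k_1/k_r) L₀ e^(−k_1 t_c) = (0.317/1.55) × 54.4 × e^(−0.317×1.035) = 0.2045 × 54.4 × 0.7203 = 8.014 mg/L.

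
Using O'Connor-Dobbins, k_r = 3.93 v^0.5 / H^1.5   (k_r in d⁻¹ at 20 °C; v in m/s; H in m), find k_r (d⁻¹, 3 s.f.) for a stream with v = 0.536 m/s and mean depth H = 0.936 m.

k_r = 3.93 × 0.536^0.5 / 0.936^1.5 = 3.93 × 0.7321 / 0.9056 = 3.177 d⁻¹.

k_r ≈ 3.18 d⁻¹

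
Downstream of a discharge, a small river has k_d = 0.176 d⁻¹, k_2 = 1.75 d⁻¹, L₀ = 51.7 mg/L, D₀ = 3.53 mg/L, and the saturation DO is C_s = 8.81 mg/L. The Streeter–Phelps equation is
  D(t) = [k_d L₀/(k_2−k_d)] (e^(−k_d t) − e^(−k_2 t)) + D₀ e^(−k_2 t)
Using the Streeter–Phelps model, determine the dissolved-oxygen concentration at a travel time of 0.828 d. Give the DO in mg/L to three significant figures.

k_d L₀/(k_2−k_d) = 0.176×51.7/(1.75−0.176) = 9.099/1.574 = 5.781 mg/L.
e^(−k_d t) = e^(−0.176×0.8280) = 0.8644; e^(−k_2 t) = e^(−1.75×0.8280) = 0.2348.
D = 5.781 × (0.8644 − 0.2348) + 3.53 × 0.2348 = 3.640 + 0.8289 = 4.468 mg/L.
DO = C_s − D = 8.81 − 4.468 = 4.342 mg/L.

DO ≈ 4.34 mg/L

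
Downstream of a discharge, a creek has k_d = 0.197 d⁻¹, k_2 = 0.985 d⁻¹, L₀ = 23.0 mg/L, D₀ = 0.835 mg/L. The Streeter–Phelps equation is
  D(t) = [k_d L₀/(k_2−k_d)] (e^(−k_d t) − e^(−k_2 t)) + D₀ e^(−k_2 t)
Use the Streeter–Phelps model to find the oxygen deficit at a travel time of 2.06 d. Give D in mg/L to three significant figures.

k_d L₀/(k_2−k_d) = 0.197×23.0/(0.985−0.197) = 4.531/0.7880 = 5.750 mg/L.
e^(−k_d t) = e^(−0.197×2.060) = 0.6664; e^(−k_2 t) = e^(−0.985×2.060) = 0.1315.
D = 5.750 × (0.6664 − 0.1315) + 0.835 × 0.1315 = 3.076 + 0.1098 = 3.186 mg/L.

D ≈ 3.19 mg/L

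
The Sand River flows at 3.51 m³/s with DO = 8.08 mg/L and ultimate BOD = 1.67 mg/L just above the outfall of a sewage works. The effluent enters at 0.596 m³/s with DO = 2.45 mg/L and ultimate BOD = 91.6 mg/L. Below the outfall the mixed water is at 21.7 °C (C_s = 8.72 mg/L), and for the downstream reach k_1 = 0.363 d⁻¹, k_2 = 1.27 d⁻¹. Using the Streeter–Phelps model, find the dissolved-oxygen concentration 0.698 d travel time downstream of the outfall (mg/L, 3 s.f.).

Mixed DO = (3.51×8.08 + 0.596×2.45)/(3.51+0.596) = 29.82/4.106 = 7.263 mg/L.
Mixed L₀ = (3.51×1.67 + 0.596×91.6)/(4.106) = 60.46/4.106 = 14.72 mg/L.
Initial deficit D₀ = C_s − DO₀ = 8.72 − 7.263 = 1.457 mg/L.
D(0.698) = [0.363×14.72/(1.27−0.363)](e^(−0.363×0.698) − e^(−1.27×0.698)) + 1.457 e^(−1.27×0.698)
= 5.893 × (0.7762 − 0.4121) + 1.457 × 0.4121 = 2.746 mg/L.
DO = 8.72 − 2.746 = 5.974 mg/L.

DO ≈ 5.97 mg/L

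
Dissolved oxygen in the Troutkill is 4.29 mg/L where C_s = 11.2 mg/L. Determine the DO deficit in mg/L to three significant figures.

D = C_s − C = 11.2 − 4.29 = 6.91 mg/L.

D ≈ 6.91 mg/L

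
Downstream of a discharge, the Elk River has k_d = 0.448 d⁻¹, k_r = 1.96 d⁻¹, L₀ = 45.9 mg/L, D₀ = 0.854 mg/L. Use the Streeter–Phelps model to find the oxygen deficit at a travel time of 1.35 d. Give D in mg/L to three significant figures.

k_d L₀/(k_r−k_d) = 0.448×45.9/(1.96−0.448) = 20.56/1.512 = 13.60 mg/L.
e^(−k_d t) = e^(−0.448×1.350) = 0.5462; e^(−k_r t) = e^(−1.96×1.350) = 0.07093.
D = 13.60 × (0.5462 − 0.07093) + 0.854 × 0.07093 = 6.463 + 0.06058 = 6.524 mg/L.

D ≈ 6.52 mg/L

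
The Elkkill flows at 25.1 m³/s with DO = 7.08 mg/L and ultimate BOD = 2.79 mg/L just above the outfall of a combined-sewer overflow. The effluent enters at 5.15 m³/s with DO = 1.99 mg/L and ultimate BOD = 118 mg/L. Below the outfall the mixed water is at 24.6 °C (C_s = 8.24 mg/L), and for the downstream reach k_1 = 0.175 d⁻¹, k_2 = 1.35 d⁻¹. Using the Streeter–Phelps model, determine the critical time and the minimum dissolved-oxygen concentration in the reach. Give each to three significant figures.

t_c ≈ 0.943 d; minimum DO ≈ 5.78 mg/L

Mixed DO = (25.1×7.08 + 5.15×1.99)/(25.1+5.15) = 188.0/30.25 = 6.213 mg/L.
Mixed L₀ = (25.1×2.79 + 5.15×118)/(30.25) = 677.7/30.25 = 22.40 mg/L.
Initial deficit D₀ = C_s − DO₀ = 8.24 − 6.213 = 2.027 mg/L.
t_c = (1/1.175) ln[(1.35/0.175)(1 − 2.027×1.175/(0.175×22.40))] = 0.8511 × ln(3.029) = 0.9432 d.
D_c = (0.175/1.35) × 22.40 × e^(−0.175×0.9432) = 0.1296 × 22.40 × 0.8478 = 2.462 mg/L.
Minimum DO = 8.24 − 2.462 = 5.778 mg/L.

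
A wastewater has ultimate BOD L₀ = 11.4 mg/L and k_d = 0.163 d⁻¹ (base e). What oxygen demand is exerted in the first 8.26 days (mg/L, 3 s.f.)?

y ≈ 8.43 mg/L

y_t = L₀(1 − e^(−k_d t)) = 11.4 × (1 − e^(−0.163×8.26))
= 11.4 × (1 − 0.2602) = 11.4 × 0.7398 = 8.434 mg/L.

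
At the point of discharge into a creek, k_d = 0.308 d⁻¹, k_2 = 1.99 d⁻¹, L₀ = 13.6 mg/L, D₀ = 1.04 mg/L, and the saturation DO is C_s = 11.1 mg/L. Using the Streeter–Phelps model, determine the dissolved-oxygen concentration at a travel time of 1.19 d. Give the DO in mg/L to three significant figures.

DO ≈ 9.51 mg/L

k_d L₀/(k_2−k_d) = 0.308×13.6/(1.99−0.308) = 4.189/1.682 = 2.490 mg/L.
e^(−k_d t) = e^(−0.308×1.190) = 0.6931; e^(−k_2 t) = e^(−1.99×1.190) = 0.09366.
D = 2.490 × (0.6931 − 0.09366) + 1.04 × 0.09366 = 1.493 + 0.09740 = 1.590 mg/L.
DO = C_s − D = 11.1 − 1.590 = 9.510 mg/L.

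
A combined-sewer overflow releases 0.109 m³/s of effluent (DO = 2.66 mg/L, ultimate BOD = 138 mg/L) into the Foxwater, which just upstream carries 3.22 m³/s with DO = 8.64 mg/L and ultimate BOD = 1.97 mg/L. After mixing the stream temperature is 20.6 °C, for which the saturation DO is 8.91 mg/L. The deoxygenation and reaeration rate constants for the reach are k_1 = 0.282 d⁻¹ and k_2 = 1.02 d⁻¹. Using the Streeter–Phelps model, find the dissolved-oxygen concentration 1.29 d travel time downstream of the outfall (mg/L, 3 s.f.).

Mixed DO = (3.22×8.64 + 0.109×2.66)/(3.22+0.109) = 28.11/3.329 = 8.444 mg/L.
Mixed L₀ = (3.22×1.97 + 0.109×138)/(3.329) = 21.39/3.329 = 6.424 mg/L.
Initial deficit D₀ = C_s − DO₀ = 8.91 − 8.444 = 0.4658 mg/L.
D(1.29) = [0.282×6.424/(1.02−0.282)](e^(−0.282×1.29) − e^(−1.02×1.29)) + 0.4658 e^(−1.02×1.29)
= 2.455 × (0.6950 − 0.2683) + 0.4658 × 0.2683 = 1.173 mg/L.
DO = 8.91 − 1.173 = 7.737 mg/L.

DO ≈ 7.74 mg/L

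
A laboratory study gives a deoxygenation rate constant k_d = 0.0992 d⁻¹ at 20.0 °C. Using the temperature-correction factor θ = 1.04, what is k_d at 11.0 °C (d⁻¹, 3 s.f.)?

k_d ≈ 0.0697 d⁻¹

k_d(T₂) = k_d(T₁) · θ^(T₂−T₁) = 0.0992 × 1.04^(11.0−20.0)
= 0.0992 × 1.04^-9.00 = 0.0992 × 0.7026 = 0.06970 d⁻¹.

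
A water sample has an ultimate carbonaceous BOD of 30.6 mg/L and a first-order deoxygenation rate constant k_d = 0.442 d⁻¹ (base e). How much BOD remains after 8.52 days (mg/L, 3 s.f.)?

L_t = L₀ e^(−k_d t) = 30.6 × e^(−0.442×8.52) = 30.6 × 0.02315 = 0.7083 mg/L.

L ≈ 0.708 mg/L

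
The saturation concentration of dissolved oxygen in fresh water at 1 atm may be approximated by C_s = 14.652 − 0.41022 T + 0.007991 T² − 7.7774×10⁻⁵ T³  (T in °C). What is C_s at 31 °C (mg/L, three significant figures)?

C_s ≈ 7.30 mg/L

C_s = 14.652 − 0.41022×31 + 0.007991×31² − 7.7774×10⁻⁵×31³ = 7.298 mg/L.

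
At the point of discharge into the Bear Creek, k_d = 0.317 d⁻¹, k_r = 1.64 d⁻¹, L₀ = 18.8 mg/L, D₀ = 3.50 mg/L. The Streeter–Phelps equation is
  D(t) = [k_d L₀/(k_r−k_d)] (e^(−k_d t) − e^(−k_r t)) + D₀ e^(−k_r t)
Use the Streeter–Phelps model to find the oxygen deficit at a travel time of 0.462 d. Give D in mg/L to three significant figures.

D ≈ 3.42 mg/L

k_d L₀/(k_r−k_d) = 0.317×18.8/(1.64−0.317) = 5.960/1.323 = 4.505 mg/L.
e^(−k_d t) = e^(−0.317×0.4620) = 0.8638; e^(−k_r t) = e^(−1.64×0.4620) = 0.4688.
D = 4.505 × (0.8638 − 0.4688) + 3.50 × 0.4688 = 1.779 + 1.641 = 3.420 mg/L.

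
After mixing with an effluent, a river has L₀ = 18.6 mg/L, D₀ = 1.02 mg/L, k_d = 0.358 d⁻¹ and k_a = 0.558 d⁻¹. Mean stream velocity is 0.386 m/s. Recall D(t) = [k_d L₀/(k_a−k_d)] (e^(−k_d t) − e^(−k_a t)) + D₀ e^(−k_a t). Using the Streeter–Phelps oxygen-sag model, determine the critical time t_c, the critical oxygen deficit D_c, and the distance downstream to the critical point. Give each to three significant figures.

t_c = [1/(k_a−k_d)] ln[(k_a/k_d)(1 − D₀(k_a−k_d)/(k_d L₀))]
= [1/(0.558−0.358)] ln[(0.558/0.358)(1 − 1.02×0.2000/(0.358×18.6))]
= (1/0.2000) ln[1.559 × 0.9694] = 5.000 × ln(1.511) = 5.000 × 0.4127 = 2.064 d.
L(t_c) = L₀ e^(−k_d t_c) = 18.6 × 0.4777 = 8.885 mg/L, and at the critical point k_a D_c = k_d L, so D_c = (0.358/0.558) × 8.885 = 5.701 mg/L.
x_c = v t_c = 0.386 m/s × 2.064 d × 86400 s/d = 68820 m ≈ 68.8 km.

t_c ≈ 2.06 d; D_c ≈ 5.70 mg/L; x_c ≈ 68.8 km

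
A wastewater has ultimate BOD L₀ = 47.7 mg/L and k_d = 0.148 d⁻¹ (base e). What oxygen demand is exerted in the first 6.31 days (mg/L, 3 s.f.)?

y ≈ 29.0 mg/L

y_t = L₀(1 − e^(−k_d t)) = 47.7 × (1 − e^(−0.148×6.31))
= 47.7 × (1 − 0.3930) = 47.7 × 0.6070 = 28.95 mg/L.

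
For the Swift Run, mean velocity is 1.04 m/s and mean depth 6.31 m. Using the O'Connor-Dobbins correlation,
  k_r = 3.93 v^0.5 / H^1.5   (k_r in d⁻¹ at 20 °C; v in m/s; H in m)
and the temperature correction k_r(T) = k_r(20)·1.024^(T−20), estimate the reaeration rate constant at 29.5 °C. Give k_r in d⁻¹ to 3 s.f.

k_r ≈ 0.317 d⁻¹

k_r(20) = 3.93 × 1.04^0.5 / 6.31^1.5 = 3.93 × 1.020 / 15.85 = 0.2529 d⁻¹.
k_r(29.5) = 0.2529 × 1.024^(29.5−20) = 0.2529 × 1.253 = 0.3167 d⁻¹.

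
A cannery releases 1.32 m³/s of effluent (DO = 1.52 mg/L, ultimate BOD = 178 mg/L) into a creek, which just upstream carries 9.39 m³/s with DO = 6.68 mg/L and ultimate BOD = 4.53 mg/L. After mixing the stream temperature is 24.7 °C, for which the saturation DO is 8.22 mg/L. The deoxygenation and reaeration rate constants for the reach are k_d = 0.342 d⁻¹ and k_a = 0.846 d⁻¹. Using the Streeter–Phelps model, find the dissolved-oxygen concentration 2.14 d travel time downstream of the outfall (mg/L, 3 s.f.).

DO ≈ 2.28 mg/L

Mixed DO = (9.39×6.68 + 1.32×1.52)/(9.39+1.32) = 64.73/10.71 = 6.044 mg/L.
Mixed L₀ = (9.39×4.53 + 1.32×178)/(10.71) = 277.5/10.71 = 25.91 mg/L.
Initial deficit D₀ = C_s − DO₀ = 8.22 − 6.044 = 2.176 mg/L.
D(2.14) = [0.342×25.91/(0.846−0.342)](e^(−0.342×2.14) − e^(−0.846×2.14)) + 2.176 e^(−0.846×2.14)
= 17.58 × (0.4810 − 0.1636) + 2.176 × 0.1636 = 5.937 mg/L.
DO = 8.22 − 5.937 = 2.283 mg/L.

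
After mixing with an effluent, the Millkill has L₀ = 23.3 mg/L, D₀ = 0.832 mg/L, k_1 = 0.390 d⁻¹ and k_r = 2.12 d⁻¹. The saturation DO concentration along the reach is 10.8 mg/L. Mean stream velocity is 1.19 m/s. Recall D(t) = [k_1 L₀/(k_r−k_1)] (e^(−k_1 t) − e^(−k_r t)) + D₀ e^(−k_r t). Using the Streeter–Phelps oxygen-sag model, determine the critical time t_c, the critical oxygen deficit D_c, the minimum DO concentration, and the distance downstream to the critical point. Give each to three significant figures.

t_c ≈ 0.879 d; D_c ≈ 3.04 mg/L; min DO ≈ 7.76 mg/L; x_c ≈ 90.4 km

t_c = [1/(k_r−k_1)] ln[(k_r/k_1)(1 − D₀(k_r−k_1)/(k_1 L₀))]
= [1/(2.12−0.390)] ln[(2.12/0.390)(1 − 0.832×1.730/(0.390×23.3))]
= (1/1.730) ln[5.436 × 0.8416] = 0.5780 × ln(4.575) = 0.5780 × 1.521 = 0.8789 d.
L(t_c) = L₀ e^(−k_1 t_c) = 23.3 × 0.7098 = 16.54 mg/L, and at the critical point k_r D_c = k_1 L, so D_c = (0.390/2.12) × 16.54 = 3.042 mg/L.
Minimum DO = C_s − D_c = 10.8 − 3.042 = 7.758 mg/L.
x_c = v t_c = 1.19 m/s × 0.8789 d × 86400 s/d = 90370 m ≈ 90.4 km.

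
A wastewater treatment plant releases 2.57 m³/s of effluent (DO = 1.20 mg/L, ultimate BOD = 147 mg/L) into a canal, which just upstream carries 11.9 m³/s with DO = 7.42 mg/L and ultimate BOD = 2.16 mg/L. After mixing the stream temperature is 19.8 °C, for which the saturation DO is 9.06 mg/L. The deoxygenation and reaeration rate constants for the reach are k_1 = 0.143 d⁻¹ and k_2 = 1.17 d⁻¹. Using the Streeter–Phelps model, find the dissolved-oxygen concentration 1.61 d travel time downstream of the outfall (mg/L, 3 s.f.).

DO ≈ 6.15 mg/L

Mixed DO = (11.9×7.42 + 2.57×1.20)/(11.9+2.57) = 91.38/14.47 = 6.315 mg/L.
Mixed L₀ = (11.9×2.16 + 2.57×147)/(14.47) = 403.5/14.47 = 27.88 mg/L.
Initial deficit D₀ = C_s − DO₀ = 9.06 − 6.315 = 2.745 mg/L.
D(1.61) = [0.143×27.88/(1.17−0.143)](e^(−0.143×1.61) − e^(−1.17×1.61)) + 2.745 e^(−1.17×1.61)
= 3.883 × (0.7944 − 0.1520) + 2.745 × 0.1520 = 2.911 mg/L.
DO = 9.06 − 2.911 = 6.149 mg/L.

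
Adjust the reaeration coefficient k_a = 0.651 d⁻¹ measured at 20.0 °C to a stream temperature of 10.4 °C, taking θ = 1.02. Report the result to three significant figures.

k_a(T₂) = k_a(T₁) · θ^(T₂−T₁) = 0.651 × 1.02^(10.4−20.0)
= 0.651 × 1.02^-9.60 = 0.651 × 0.8269 = 0.5383 d⁻¹.

k_a ≈ 0.538 d⁻¹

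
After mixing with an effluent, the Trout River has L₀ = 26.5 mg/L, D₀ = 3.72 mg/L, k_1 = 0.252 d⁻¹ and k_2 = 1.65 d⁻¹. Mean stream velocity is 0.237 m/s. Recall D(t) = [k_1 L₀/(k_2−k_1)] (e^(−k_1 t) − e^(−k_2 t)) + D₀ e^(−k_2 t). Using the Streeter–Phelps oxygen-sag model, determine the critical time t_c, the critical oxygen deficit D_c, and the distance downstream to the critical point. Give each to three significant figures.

t_c ≈ 0.265 d; D_c ≈ 3.79 mg/L; x_c ≈ 5.43 km

t_c = [1/(k_2−k_1)] ln[(k_2/k_1)(1 − D₀(k_2−k_1)/(k_1 L₀))]
= [1/(1.65−0.252)] ln[(1.65/0.252)(1 − 3.72×1.398/(0.252×26.5))]
= (1/1.398) ln[6.548 × 0.2212] = 0.7153 × ln(1.449) = 0.7153 × 0.3706 = 0.2651 d.
D_c = (k_1/k_2) L₀ e^(−k_1 t_c) = (0.252/1.65) × 26.5 × e^(−0.252×0.2651) = 0.1527 × 26.5 × 0.9354 = 3.786 mg/L.
x_c = v t_c = 0.237 m/s × 0.2651 d × 86400 s/d = 5428 m ≈ 5.43 km.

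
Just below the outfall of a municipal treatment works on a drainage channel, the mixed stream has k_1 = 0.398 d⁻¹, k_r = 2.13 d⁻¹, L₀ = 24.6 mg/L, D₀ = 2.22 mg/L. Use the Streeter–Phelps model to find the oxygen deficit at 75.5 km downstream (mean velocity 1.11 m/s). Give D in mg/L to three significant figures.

D ≈ 3.49 mg/L

Travel time t = x/v = 75.5 km / (1.11 m/s) = 75500 m / 1.11 m/s = 68020 s = 0.7872 d.
k_1 L₀/(k_r−k_1) = 0.398×24.6/(2.13−0.398) = 9.791/1.732 = 5.653 mg/L.
e^(−k_1 t) = e^(−0.398×0.7872) = 0.7310; e^(−k_r t) = e^(−2.13×0.7872) = 0.1870.
D = 5.653 × (0.7310 − 0.1870) + 2.22 × 0.1870 = 3.075 + 0.4151 = 3.491 mg/L.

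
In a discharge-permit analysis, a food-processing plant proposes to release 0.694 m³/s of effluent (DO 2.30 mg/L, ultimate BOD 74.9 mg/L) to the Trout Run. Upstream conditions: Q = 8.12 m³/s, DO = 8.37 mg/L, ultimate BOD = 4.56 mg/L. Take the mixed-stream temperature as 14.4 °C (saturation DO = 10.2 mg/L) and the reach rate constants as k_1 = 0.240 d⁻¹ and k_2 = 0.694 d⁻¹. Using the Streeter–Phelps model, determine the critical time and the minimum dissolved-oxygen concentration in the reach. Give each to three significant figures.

Mixed DO = (8.12×8.37 + 0.694×2.30)/(8.12+0.694) = 69.56/8.814 = 7.892 mg/L.
Mixed L₀ = (8.12×4.56 + 0.694×74.9)/(8.814) = 89.01/8.814 = 10.10 mg/L.
Initial deficit D₀ = C_s − DO₀ = 10.2 − 7.892 = 2.308 mg/L.
t_c = (1/0.4540) ln[(0.694/0.240)(1 − 2.308×0.4540/(0.240×10.10))] = 2.203 × ln(1.642) = 1.092 d.
D_c = (0.240/0.694) × 10.10 × e^(−0.240×1.092) = 0.3458 × 10.10 × 0.7695 = 2.687 mg/L.
Minimum DO = 10.2 − 2.687 = 7.513 mg/L.

t_c ≈ 1.09 d; minimum DO ≈ 7.51 mg/L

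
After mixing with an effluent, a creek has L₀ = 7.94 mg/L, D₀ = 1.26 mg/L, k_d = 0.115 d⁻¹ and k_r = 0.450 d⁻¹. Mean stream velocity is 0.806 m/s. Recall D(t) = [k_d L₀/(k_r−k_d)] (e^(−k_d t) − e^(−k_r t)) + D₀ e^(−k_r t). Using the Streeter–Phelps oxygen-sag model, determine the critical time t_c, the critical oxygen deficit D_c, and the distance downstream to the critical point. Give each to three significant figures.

At the critical point dD/dt = 0, so k_d L₀ e^(−k_d t) = k_r D. Substituting D(t) from the Streeter–Phelps equation and solving for t gives
t_c = ln[(k_r/k_d)(1 − D₀(k_r−k_d)/(k_d L₀))] / (k_r−k_d).
Here k_r−k_d = 0.3350 d⁻¹ and 1 − D₀(k_r−k_d)/(k_d L₀) = 1 − 1.26×0.3350/(0.115×7.94) = 0.5377, so
t_c = ln(3.913 × 0.5377) / 0.3350 = 0.7439 / 0.3350 = 2.221 d.
D_c = (k_d/k_r) L₀ e^(−k_d t_c) = (0.115/0.450) × 7.94 × e^(−0.115×2.221) = 0.2556 × 7.94 × 0.7746 = 1.572 mg/L.
x_c = v t_c = 0.806 m/s × 2.221 d × 86400 s/d = 154600 m ≈ 155 km.

t_c ≈ 2.22 d; D_c ≈ 1.57 mg/L; x_c ≈ 155 km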